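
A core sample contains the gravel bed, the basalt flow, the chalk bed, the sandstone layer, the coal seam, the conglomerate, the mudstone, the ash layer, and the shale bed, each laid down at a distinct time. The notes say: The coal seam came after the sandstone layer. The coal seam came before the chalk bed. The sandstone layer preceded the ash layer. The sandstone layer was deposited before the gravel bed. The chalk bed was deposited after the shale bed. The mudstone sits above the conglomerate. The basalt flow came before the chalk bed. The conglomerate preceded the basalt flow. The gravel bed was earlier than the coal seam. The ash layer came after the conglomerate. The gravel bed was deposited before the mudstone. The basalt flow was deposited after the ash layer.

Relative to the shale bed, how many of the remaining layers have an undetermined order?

7

Forced after the shale bed: the chalk bed.
That leaves the ash layer, the basalt flow, the coal seam, the conglomerate, the gravel bed, the mudstone, and the sandstone layer with no forced order relative to the shale bed — 7.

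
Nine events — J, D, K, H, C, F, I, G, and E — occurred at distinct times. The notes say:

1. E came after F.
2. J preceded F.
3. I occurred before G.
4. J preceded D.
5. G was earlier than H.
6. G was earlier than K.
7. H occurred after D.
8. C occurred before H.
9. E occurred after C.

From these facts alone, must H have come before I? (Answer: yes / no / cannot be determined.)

Tracing the constraints gives I → G → H, so I must come before H.
That means H cannot be before I.

no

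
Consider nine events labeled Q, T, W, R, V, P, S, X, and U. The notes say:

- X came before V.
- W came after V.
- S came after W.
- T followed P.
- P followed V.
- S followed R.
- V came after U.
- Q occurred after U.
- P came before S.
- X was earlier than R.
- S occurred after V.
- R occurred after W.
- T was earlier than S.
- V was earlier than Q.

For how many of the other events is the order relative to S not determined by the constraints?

1

Forced before S: P, R, T, U, V, W, and X.
That leaves Q with no forced order relative to S — 1.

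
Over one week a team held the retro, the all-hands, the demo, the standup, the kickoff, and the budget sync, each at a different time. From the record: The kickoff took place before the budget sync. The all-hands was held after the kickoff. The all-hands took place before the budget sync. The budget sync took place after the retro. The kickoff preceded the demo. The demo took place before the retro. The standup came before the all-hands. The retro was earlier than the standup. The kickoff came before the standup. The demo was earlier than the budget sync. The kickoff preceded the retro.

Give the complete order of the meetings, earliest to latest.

the kickoff, the demo, the retro, the standup, the all-hands, the budget sync

The constraints fix every adjacent pair, so only one ordering works:
the kickoff → the demo → the retro → the standup → the all-hands → the budget sync.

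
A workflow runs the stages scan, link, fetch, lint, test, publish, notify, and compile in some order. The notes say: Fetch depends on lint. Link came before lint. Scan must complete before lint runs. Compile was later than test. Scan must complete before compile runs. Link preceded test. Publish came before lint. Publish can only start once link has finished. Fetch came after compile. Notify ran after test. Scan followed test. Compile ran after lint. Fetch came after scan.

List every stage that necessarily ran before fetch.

Directly stated before fetch: compile, lint, and scan.
Link reaches fetch via link → lint → fetch.
Publish reaches fetch via publish → lint → fetch.
Test reaches fetch via test → compile → fetch.

compile, link, lint, publish, scan, test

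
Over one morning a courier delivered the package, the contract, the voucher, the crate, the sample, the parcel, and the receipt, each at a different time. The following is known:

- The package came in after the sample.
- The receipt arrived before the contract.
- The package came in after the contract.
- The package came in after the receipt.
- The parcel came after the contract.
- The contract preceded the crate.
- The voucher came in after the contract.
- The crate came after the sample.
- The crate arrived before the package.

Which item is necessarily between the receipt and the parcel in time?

the contract

Tracing the constraints gives the receipt → the contract → the parcel, so the contract sits after the receipt and before the parcel.
No other item is forced both after the receipt and before the parcel.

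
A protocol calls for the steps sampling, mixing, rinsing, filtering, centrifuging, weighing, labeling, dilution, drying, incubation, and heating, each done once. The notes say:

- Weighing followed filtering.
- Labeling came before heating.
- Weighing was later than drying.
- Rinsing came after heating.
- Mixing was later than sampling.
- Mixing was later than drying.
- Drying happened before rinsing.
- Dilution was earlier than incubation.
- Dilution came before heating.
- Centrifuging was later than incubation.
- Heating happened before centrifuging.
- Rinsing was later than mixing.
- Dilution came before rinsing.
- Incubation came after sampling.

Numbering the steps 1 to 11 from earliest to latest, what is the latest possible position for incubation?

Incubation must come before centrifuging — 1 step forced after it.
Everything else can be placed before incubation in some valid order, so incubation can sit as late as position 11 − 1 = 10.

10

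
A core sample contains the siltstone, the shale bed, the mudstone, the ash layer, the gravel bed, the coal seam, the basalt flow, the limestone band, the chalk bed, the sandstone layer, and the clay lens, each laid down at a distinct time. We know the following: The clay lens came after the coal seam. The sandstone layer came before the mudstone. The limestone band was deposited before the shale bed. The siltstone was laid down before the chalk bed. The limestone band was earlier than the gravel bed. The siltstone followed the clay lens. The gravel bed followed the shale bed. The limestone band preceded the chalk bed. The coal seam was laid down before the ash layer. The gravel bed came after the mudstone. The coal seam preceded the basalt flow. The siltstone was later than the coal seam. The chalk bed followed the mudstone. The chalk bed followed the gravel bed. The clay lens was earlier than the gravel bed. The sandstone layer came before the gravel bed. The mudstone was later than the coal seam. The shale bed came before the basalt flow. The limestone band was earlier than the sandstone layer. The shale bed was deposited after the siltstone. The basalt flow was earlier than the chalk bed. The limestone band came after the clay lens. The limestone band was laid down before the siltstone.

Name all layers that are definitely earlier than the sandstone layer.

the clay lens, the coal seam, the limestone band

Directly stated before the sandstone layer: the limestone band.
The clay lens reaches the sandstone layer via the clay lens → the limestone band → the sandstone layer.
The coal seam reaches the sandstone layer via the coal seam → the clay lens → the limestone band → the sandstone layer.
No chain forces the siltstone (or any of the others) ahead of the sandstone layer.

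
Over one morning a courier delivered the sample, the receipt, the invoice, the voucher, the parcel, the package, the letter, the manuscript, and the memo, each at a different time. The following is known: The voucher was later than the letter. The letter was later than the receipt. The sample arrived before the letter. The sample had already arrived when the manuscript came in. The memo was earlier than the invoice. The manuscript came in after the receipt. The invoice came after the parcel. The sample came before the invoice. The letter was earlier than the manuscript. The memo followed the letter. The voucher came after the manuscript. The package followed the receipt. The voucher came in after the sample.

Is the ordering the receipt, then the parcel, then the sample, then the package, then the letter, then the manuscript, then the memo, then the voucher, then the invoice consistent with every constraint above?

yes

Check each stated constraint against the proposed order — e.g. the sample is ahead of the invoice; the parcel is ahead of the invoice. Every pair is in the required order; nothing is violated.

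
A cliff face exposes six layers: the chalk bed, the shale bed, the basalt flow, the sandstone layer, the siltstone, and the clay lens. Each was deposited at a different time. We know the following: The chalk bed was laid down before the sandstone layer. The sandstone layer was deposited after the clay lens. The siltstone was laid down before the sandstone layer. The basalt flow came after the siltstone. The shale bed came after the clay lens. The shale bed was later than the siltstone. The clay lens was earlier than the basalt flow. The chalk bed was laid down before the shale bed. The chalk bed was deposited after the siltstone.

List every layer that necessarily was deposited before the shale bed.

Directly stated before the shale bed: the chalk bed, the clay lens, and the siltstone.
No chain forces the sandstone layer (or any of the others) ahead of the shale bed.

the chalk bed, the clay lens, the siltstone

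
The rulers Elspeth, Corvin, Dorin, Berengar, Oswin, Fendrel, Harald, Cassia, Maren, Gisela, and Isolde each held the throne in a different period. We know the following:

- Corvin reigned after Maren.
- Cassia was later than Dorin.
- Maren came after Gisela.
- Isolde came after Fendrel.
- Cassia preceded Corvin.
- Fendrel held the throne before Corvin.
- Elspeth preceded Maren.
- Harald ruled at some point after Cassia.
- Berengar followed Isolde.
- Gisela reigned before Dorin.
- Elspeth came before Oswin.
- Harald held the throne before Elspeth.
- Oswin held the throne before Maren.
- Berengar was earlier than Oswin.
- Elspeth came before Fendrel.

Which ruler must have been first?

Gisela

Gisela has a chain of constraints placing them before every other ruler, so Gisela must be first.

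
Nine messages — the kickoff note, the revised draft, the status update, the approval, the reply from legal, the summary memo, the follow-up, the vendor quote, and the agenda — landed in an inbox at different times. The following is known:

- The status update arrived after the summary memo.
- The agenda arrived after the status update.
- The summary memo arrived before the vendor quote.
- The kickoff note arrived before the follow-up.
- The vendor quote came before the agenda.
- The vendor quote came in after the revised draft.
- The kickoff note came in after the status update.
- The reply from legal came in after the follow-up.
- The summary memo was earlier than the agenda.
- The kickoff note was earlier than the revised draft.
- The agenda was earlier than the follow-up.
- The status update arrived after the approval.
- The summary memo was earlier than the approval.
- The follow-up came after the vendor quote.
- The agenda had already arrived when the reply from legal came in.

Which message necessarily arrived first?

The summary memo has a chain of constraints placing it before every other message, so the summary memo must be first.

the summary memo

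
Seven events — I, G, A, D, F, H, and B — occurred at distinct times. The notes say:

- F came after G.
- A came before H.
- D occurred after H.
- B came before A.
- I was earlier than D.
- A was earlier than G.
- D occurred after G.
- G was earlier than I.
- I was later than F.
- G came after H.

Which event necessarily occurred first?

B

B has a chain of constraints placing it before every other event, so B must be first.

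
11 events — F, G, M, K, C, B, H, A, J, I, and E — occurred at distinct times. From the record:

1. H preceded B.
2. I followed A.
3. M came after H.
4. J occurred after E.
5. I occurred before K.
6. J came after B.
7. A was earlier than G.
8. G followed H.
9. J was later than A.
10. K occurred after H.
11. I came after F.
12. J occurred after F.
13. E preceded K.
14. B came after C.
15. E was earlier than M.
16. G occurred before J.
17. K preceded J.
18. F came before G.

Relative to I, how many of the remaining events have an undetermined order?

6

Forced before I: A and F; forced after I: J and K.
That leaves B, C, E, G, H, and M with no forced order relative to I — 6.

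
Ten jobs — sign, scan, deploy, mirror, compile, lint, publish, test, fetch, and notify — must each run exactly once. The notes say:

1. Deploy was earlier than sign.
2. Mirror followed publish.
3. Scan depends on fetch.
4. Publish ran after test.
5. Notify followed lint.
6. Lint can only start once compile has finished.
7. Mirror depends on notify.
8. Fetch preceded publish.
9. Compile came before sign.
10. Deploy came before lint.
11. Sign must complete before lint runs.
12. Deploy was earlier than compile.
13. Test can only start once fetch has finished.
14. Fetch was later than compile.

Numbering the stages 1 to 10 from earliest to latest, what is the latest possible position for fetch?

6

Fetch must come before mirror, publish, scan, and test — 4 stages forced after it.
Everything else can be placed before fetch in some valid order, so fetch can sit as late as position 10 − 4 = 6.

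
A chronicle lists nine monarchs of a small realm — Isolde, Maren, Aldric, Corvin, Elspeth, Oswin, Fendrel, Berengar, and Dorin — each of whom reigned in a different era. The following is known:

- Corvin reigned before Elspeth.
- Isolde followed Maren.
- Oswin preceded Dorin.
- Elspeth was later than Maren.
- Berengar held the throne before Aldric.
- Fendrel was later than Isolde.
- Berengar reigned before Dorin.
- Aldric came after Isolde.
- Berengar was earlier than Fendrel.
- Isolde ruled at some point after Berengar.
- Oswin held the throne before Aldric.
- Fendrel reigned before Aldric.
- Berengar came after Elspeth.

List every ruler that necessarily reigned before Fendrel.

Berengar, Corvin, Elspeth, Isolde, Maren

Directly stated before Fendrel: Berengar and Isolde.
Corvin reaches Fendrel via Corvin → Elspeth → Berengar → Fendrel.
Elspeth reaches Fendrel via Elspeth → Berengar → Fendrel.
Maren reaches Fendrel via Maren → Isolde → Fendrel.
No chain forces Dorin (or any of the others) ahead of Fendrel.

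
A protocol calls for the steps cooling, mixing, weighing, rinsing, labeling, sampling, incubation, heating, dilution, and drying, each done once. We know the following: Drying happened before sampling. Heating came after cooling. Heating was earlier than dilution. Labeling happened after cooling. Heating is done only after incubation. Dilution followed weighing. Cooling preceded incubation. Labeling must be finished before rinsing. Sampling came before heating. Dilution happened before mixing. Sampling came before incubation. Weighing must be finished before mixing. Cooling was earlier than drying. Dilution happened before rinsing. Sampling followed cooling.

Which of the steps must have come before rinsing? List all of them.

cooling, dilution, drying, heating, incubation, labeling, sampling, weighing

Directly stated before rinsing: dilution and labeling.
Cooling reaches rinsing via cooling → labeling → rinsing.
Drying reaches rinsing via drying → sampling → heating → dilution → rinsing.
Heating reaches rinsing via heating → dilution → rinsing.
Likewise incubation, sampling, and weighing each reach rinsing by chaining the stated constraints.
No chain forces mixing ahead of rinsing.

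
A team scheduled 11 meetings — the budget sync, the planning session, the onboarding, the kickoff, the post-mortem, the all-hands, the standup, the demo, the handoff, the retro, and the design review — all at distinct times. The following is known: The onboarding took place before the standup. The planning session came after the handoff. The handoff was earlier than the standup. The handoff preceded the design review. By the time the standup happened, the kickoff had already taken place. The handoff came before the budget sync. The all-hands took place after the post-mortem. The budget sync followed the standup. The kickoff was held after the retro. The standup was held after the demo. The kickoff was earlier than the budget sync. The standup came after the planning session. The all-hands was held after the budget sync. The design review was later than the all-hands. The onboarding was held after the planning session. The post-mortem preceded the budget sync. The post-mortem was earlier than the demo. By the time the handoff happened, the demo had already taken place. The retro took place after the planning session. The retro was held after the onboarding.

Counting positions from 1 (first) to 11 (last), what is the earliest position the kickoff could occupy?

7

The demo, the handoff, the onboarding, the planning session, the post-mortem, and the retro must all come before the kickoff — 6 forced predecessors.
Nothing else is forced ahead of the kickoff, so its earliest slot is position 6 + 1 = 7.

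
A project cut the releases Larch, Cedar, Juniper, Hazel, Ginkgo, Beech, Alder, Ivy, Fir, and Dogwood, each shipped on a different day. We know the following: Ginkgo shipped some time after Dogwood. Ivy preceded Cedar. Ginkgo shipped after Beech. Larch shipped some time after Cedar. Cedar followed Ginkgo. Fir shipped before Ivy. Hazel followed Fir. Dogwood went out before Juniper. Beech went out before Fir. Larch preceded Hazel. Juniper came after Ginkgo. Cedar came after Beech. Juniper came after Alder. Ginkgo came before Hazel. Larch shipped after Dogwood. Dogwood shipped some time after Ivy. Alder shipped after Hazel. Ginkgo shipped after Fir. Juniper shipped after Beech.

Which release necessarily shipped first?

Beech

Beech has a chain of constraints placing it before every other release, so Beech must be first.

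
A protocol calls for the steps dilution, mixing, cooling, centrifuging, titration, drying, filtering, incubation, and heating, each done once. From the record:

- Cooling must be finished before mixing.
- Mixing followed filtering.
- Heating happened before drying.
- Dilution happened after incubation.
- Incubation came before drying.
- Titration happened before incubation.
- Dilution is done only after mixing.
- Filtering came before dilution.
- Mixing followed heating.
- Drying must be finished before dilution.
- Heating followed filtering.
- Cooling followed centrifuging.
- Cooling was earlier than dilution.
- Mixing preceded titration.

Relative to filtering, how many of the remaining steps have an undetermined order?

2

Forced after filtering: dilution, drying, heating, incubation, mixing, and titration.
That leaves centrifuging and cooling with no forced order relative to filtering — 2.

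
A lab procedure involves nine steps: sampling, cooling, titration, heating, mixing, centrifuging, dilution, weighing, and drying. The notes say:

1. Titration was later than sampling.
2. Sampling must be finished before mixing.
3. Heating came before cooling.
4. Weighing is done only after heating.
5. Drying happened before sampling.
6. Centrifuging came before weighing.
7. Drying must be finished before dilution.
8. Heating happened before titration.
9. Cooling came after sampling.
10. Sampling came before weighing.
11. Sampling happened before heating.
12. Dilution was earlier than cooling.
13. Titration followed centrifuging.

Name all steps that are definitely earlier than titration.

Directly stated before titration: centrifuging, heating, and sampling.
Drying reaches titration via drying → sampling → titration.

centrifuging, drying, heating, sampling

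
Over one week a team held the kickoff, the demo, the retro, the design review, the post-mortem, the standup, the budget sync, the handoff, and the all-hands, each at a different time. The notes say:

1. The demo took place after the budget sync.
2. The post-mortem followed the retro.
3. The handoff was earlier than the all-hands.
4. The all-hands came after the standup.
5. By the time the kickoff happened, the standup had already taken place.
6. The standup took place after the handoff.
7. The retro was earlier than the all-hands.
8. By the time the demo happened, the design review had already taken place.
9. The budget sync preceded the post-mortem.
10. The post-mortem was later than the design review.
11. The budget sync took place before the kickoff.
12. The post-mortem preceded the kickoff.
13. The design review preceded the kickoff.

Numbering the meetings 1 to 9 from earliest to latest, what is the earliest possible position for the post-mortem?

4

The budget sync, the design review, and the retro must all come before the post-mortem — 3 forced predecessors.
Nothing else is forced ahead of the post-mortem, so its earliest slot is position 3 + 1 = 4.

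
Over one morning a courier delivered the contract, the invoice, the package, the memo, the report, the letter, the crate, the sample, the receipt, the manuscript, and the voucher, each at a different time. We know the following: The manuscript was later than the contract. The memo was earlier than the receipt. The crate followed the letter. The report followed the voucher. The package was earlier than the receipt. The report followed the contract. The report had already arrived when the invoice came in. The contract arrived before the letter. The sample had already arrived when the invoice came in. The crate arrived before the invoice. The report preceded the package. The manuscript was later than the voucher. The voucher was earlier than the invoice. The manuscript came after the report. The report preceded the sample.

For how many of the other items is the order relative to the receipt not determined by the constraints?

5

Forced before the receipt: the contract, the memo, the package, the report, and the voucher.
That leaves the crate, the invoice, the letter, the manuscript, and the sample with no forced order relative to the receipt — 5.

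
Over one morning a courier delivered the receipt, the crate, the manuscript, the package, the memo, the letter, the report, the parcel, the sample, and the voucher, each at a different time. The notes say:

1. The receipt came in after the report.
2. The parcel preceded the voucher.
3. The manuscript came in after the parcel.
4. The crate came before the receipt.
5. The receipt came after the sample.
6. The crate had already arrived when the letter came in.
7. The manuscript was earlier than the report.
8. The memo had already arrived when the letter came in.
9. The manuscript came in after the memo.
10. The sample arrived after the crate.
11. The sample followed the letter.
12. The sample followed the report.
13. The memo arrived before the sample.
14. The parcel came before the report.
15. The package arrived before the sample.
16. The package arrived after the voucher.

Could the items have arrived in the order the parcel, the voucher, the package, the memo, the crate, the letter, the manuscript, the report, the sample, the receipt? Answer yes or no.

yes

Check each stated constraint against the proposed order — e.g. the parcel is ahead of the manuscript; the parcel is ahead of the report. Every pair is in the required order; nothing is violated.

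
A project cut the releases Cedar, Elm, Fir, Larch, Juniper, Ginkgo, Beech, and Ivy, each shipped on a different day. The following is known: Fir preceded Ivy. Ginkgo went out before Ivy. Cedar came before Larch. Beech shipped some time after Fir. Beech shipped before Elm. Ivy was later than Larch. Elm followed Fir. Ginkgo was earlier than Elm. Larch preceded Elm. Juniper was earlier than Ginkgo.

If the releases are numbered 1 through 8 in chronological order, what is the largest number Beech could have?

7

Beech must come before Elm — 1 release forced after it.
Everything else can be placed before Beech in some valid order, so Beech can sit as late as position 8 − 1 = 7.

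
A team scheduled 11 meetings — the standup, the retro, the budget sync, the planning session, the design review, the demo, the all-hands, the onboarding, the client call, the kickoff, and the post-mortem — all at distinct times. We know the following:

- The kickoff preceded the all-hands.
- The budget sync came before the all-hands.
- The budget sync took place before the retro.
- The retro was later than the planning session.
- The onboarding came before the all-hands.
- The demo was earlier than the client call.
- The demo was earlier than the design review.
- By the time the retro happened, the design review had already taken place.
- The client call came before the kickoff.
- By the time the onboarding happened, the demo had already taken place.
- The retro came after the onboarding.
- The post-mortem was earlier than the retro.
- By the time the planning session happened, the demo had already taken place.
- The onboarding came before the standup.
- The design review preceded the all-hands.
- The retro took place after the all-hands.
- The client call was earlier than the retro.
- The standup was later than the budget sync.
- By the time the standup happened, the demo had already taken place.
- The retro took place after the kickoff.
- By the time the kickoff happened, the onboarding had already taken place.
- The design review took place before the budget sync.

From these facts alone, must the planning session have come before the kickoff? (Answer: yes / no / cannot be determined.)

No chain of stated constraints runs from the planning session to the kickoff, and none runs from the kickoff to the planning session either.
So the relative order of the planning session and the kickoff is not fixed by the given facts.

cannot be determined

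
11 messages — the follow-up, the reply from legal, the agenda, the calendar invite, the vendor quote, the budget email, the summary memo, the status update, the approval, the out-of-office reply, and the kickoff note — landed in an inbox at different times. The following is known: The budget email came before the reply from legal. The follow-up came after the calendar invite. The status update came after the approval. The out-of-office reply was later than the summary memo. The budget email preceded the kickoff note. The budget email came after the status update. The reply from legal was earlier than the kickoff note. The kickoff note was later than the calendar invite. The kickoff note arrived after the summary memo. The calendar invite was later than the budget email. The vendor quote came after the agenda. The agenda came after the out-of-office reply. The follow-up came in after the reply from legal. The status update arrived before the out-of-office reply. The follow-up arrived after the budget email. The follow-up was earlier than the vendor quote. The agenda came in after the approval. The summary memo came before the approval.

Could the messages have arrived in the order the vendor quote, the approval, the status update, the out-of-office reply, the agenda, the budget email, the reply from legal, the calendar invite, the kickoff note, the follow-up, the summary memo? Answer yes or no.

The constraints require the agenda before the vendor quote, but in the proposed sequence the vendor quote appears ahead of the agenda. That one violation is enough.

no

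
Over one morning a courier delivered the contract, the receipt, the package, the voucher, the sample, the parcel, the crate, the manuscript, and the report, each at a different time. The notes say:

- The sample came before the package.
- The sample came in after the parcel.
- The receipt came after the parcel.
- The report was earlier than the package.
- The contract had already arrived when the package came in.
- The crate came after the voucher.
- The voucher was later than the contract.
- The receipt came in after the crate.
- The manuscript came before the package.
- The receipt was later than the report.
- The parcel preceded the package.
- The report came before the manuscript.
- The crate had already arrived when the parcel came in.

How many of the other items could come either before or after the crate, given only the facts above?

Forced before the crate: the contract and the voucher; forced after the crate: the package, the parcel, the receipt, and the sample.
That leaves the manuscript and the report with no forced order relative to the crate — 2.

2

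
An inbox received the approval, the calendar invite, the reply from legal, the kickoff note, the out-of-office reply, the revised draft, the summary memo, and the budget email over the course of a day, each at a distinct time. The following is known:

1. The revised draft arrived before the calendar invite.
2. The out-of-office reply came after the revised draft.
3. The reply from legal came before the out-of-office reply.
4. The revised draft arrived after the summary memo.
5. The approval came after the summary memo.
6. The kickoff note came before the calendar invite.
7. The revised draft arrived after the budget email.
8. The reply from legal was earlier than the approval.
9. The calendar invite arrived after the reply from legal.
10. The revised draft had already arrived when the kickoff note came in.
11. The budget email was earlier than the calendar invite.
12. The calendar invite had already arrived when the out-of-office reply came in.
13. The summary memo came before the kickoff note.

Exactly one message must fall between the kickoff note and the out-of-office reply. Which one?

the calendar invite

Tracing the constraints gives the kickoff note → the calendar invite → the out-of-office reply, so the calendar invite sits after the kickoff note and before the out-of-office reply.
No other message is forced both after the kickoff note and before the out-of-office reply.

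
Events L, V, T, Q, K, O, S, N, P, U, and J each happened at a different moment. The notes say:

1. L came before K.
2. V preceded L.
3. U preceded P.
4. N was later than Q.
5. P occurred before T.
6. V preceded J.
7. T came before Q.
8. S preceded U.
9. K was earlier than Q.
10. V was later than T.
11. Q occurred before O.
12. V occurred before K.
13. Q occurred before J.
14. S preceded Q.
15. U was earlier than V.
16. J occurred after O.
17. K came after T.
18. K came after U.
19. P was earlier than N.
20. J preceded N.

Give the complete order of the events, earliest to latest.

The constraints fix every adjacent pair, so only one ordering works:
S → U → P → T → V → L → K → Q → O → J → N.

S, U, P, T, V, L, K, Q, O, J, N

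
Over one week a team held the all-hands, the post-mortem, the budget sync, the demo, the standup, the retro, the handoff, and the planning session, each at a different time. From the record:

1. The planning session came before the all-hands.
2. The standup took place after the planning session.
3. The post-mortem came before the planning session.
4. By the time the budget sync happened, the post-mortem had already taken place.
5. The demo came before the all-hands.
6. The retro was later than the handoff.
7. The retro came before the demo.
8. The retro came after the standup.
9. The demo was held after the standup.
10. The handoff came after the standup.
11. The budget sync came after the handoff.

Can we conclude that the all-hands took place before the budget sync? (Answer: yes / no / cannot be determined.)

cannot be determined

No chain of stated constraints runs from the all-hands to the budget sync, and none runs from the budget sync to the all-hands either.
So the relative order of the all-hands and the budget sync is not fixed by the given facts.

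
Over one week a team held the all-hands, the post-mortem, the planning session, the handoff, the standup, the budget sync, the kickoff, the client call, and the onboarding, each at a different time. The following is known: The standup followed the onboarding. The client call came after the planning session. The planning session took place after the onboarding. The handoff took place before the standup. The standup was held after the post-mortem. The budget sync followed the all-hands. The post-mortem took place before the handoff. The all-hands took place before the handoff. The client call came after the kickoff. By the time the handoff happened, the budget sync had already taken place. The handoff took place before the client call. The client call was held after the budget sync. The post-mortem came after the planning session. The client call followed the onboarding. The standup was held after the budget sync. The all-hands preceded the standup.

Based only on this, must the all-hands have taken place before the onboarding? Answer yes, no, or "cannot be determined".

cannot be determined

No chain of stated constraints runs from the all-hands to the onboarding, and none runs from the onboarding to the all-hands either.
So the relative order of the all-hands and the onboarding is not fixed by the given facts.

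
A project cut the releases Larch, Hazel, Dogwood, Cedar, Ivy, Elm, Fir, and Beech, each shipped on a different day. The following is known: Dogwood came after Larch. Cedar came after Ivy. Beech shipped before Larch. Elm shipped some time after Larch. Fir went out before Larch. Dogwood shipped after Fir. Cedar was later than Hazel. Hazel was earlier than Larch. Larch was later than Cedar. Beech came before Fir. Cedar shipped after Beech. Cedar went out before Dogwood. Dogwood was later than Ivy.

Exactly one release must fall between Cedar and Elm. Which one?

Tracing the constraints gives Cedar → Larch → Elm, so Larch sits after Cedar and before Elm.
No other release is forced both after Cedar and before Elm.

Larch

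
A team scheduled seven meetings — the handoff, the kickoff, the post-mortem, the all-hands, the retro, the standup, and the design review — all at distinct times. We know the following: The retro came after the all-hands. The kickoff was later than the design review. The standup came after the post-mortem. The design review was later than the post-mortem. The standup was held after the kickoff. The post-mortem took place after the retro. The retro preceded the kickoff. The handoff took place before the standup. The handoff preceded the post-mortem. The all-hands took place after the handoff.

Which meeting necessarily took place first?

the handoff

The handoff has a chain of constraints placing it before every other meeting, so the handoff must be first.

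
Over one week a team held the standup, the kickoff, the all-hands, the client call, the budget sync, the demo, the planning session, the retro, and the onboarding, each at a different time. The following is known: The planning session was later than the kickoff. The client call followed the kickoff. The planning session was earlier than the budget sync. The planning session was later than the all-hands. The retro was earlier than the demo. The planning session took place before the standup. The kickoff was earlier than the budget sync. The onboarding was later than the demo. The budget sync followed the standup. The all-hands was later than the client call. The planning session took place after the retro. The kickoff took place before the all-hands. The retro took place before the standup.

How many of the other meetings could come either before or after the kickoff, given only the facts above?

Forced after the kickoff: the all-hands, the budget sync, the client call, the planning session, and the standup.
That leaves the demo, the onboarding, and the retro with no forced order relative to the kickoff — 3.

3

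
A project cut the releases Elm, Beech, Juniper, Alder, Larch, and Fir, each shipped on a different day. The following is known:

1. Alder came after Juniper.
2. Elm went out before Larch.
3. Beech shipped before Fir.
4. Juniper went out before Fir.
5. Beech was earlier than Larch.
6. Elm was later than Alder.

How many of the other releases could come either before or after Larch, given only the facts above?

Forced before Larch: Alder, Beech, Elm, and Juniper.
That leaves Fir with no forced order relative to Larch — 1.

1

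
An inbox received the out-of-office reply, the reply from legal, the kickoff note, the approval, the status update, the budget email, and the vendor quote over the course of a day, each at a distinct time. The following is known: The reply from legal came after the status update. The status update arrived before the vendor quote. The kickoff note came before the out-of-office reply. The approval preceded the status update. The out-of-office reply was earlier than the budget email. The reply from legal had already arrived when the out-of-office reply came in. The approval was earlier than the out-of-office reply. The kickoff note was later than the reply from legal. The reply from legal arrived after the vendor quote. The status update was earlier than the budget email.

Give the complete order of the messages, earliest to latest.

the approval, the status update, the vendor quote, the reply from legal, the kickoff note, the out-of-office reply, the budget email

The constraints fix every adjacent pair, so only one ordering works:
the approval → the status update → the vendor quote → the reply from legal → the kickoff note → the out-of-office reply → the budget email.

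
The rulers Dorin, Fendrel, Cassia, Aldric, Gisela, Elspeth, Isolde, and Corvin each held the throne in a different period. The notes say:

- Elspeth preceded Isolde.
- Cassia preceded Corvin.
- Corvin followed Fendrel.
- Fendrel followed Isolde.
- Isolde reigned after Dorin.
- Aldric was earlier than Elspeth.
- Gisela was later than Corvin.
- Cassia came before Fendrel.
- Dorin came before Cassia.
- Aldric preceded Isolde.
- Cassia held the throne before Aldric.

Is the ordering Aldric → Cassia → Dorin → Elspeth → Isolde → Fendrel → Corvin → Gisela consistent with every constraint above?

The constraints require Cassia before Aldric, but in the proposed sequence Aldric appears ahead of Cassia. That one violation is enough.

no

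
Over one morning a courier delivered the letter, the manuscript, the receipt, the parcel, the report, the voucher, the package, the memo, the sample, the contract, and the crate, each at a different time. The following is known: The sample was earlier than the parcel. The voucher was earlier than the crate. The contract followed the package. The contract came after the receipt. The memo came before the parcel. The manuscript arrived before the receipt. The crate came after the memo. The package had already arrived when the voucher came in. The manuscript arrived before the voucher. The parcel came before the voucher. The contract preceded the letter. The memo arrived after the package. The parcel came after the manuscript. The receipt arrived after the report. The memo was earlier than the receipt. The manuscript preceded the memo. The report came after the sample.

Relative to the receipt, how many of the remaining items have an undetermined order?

3

Forced before the receipt: the manuscript, the memo, the package, the report, and the sample; forced after the receipt: the contract and the letter.
That leaves the crate, the parcel, and the voucher with no forced order relative to the receipt — 3.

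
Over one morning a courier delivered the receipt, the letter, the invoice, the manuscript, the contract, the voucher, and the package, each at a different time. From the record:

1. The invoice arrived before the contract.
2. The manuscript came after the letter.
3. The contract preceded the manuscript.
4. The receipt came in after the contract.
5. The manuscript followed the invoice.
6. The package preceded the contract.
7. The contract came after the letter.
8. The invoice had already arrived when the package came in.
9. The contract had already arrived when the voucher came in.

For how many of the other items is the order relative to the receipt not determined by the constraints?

2

Forced before the receipt: the contract, the invoice, the letter, and the package.
That leaves the manuscript and the voucher with no forced order relative to the receipt — 2.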